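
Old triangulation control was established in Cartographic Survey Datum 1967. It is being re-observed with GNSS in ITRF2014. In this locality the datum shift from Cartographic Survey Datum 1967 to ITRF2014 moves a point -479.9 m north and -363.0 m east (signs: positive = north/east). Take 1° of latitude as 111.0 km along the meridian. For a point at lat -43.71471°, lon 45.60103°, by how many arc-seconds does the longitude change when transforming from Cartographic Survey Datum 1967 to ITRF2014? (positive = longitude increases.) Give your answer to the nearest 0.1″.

At latitude -43.71471°, cos φ = 0.722790.
1° of longitude at this latitude = 111.0 × cos φ = 80.23 km, so Δλ = -363.0 / 80229.7 = -0.0045245° = -16.288″.

Δλ = -16.3″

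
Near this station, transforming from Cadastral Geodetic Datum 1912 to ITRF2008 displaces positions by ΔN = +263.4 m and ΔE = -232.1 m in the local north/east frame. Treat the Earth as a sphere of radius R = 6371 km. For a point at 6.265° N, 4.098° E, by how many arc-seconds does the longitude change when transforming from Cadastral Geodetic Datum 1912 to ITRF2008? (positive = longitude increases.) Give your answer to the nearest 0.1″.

At latitude 6.265°, cos φ = 0.994028.
One radian of longitude at latitude φ spans R cos φ, so Δλ = ΔE / (R cos φ) = -232.1 / (6371000 × 0.994028) = -3.6650e-05 rad = -7.560″.

Δλ = -7.6″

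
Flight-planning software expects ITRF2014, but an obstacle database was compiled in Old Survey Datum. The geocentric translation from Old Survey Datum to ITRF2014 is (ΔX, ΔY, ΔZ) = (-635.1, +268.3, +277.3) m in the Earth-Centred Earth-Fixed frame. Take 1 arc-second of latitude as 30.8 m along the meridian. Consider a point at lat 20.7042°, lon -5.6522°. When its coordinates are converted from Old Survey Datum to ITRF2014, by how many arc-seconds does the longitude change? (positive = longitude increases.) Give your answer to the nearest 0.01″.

sin φ = 0.353543, cos φ = 0.935418, sin λ = -0.098490, cos λ = 0.995138.
East component: ΔE = −sin λ·ΔX + cos λ·ΔY = −(-0.098490)(-635.1) + (0.995138)(268.3) = 204.44 m.
1° of latitude spans 3600 × 30.80 = 110880 m; at latitude φ, 1° of longitude spans that × cos φ = 103719.2 m, so Δλ = 204.44 / 103719.2 × 3600 = 7.096″.

Δλ = 7.10″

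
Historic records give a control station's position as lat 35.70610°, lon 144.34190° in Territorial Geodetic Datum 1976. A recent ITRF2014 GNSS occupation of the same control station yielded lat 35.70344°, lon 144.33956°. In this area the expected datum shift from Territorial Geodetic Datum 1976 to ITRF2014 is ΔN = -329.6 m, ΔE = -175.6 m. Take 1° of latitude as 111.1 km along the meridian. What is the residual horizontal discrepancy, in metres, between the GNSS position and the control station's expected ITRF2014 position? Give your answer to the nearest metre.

Observed coordinate differences: Δφ = -0.00266°, Δλ = -0.00234°.
Converting to metres (1° lat = 111100 m, cos φ = 0.812021): observed ΔN = -295.5 m, observed ΔE = -211.1 m.
Subtracting the expected shift leaves a residual of -295.5 − (-329.6) = 34.1 m north and -211.1 − (-175.6) = -35.5 m east.
Residual distance = √(34.1² + (-35.5)²) = 49.2 m.

49 m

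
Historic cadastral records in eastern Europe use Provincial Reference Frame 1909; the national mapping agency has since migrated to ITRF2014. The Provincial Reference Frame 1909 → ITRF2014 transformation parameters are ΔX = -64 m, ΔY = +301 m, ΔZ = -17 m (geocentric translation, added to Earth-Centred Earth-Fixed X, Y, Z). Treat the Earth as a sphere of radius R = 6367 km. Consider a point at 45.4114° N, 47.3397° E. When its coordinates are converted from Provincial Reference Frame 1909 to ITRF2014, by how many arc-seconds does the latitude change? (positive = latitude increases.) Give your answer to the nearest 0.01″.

Δφ = -4.49″

sin φ = 0.712166, cos φ = 0.702011, sin λ = 0.735384, cos λ = 0.677650.
North component: ΔN = −sin φ cos λ·ΔX − sin φ sin λ·ΔY + cos φ·ΔZ = −(0.712166)(0.677650)(-64) − (0.712166)(0.735384)(301) + (0.702011)(-17) = -138.69 m.
1° of latitude spans πR/180 = 111125 m, so Δφ = -138.69 / 111125 × 3600 = -4.493″.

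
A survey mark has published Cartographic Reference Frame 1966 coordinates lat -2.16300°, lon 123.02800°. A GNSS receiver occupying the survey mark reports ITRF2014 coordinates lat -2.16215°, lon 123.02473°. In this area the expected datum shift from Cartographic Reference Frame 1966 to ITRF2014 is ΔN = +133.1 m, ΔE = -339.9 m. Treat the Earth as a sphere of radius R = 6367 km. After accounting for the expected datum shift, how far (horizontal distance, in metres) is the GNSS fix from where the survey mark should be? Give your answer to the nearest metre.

Observed coordinate differences: Δφ = +0.00085°, Δλ = -0.00327°.
Converting to metres (1° lat = 111125 m, cos φ = 0.999287): observed ΔN = 94.5 m, observed ΔE = -363.1 m.
Subtracting the expected shift leaves a residual of 94.5 − (133.1) = -38.6 m north and -363.1 − (-339.9) = -23.2 m east.
Residual distance = √((-38.6)² + (-23.2)²) = 45.1 m.

45 m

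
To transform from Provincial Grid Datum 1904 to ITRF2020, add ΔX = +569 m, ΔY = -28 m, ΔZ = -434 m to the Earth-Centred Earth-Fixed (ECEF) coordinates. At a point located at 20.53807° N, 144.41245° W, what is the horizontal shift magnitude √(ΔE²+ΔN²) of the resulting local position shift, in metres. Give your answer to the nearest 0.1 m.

433.2 m

At φ = 20.53807°, λ = -144.41245°: sin φ = 0.350830, cos φ = 0.936439, sin λ = -0.581946, cos λ = -0.813227.
ΔE = −sin λ·ΔX + cos λ·ΔY = −(-0.581946)·(569) + (-0.813227)·(-28) = 353.90 m.
ΔN = −sin φ cos λ·ΔX − sin φ sin λ·ΔY + cos φ·ΔZ = −(0.350830)(-0.813227)(569) − (0.350830)(-0.581946)(-28) + (0.936439)(-434) = -249.79 m.
Horizontal magnitude = √(ΔE² + ΔN²) = √(353.90² + (-249.79)²) = 433.17 m.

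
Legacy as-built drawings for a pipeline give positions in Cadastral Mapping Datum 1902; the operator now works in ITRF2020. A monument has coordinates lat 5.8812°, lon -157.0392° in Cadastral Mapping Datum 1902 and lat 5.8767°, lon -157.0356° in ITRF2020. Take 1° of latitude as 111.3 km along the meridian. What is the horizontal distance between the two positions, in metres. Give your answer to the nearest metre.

Δφ = 5.8767° − 5.8812° = -0.0045°; Δλ = -157.0356° − -157.0392° = +0.0036°.
ΔN = Δφ × 111300 = -500.9 m; ΔE = Δλ × 111300 × cos(5.8812°) = +0.0036 × 111300 × 0.994736 = 398.6 m.
Distance = √(ΔE² + ΔN²) = √(398.6² + (-500.9)²) = 640.1 m.

640 m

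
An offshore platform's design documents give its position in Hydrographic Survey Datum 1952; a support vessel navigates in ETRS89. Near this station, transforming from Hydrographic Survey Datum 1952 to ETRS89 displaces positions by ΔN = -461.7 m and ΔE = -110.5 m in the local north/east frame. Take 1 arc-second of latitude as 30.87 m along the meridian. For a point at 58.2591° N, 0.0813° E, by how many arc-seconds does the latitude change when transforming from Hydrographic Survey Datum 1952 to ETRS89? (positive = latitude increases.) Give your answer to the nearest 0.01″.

Δφ = -14.96″

1″ of latitude = 30.87 m, so Δφ = -461.7 / 30.87 = -14.956″.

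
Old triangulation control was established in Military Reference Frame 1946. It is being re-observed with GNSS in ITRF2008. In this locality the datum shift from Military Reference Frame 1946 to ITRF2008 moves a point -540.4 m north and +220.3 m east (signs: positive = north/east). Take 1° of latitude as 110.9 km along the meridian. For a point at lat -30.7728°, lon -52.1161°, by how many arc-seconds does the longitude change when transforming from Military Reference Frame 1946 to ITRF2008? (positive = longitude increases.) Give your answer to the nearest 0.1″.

At latitude -30.7728°, cos φ = 0.859203.
1° of longitude at this latitude = 110.9 × cos φ = 95.29 km, so Δλ = 220.3 / 95285.6 = 0.0023120° = 8.323″.

Δλ = 8.3″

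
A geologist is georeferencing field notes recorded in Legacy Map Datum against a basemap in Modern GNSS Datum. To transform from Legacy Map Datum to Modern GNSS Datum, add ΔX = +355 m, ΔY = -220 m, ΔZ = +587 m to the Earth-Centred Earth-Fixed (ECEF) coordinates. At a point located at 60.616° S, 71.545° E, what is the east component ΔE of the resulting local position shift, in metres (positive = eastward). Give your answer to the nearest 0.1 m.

At φ = -60.616°, λ = 71.545°: sin φ = -0.871351, cos φ = 0.490660, sin λ = 0.948573, cos λ = 0.316560.
ΔE = −sin λ·ΔX + cos λ·ΔY = −(0.948573)·(355) + (0.316560)·(-220) = -406.39 m.

ΔE = -406.4 m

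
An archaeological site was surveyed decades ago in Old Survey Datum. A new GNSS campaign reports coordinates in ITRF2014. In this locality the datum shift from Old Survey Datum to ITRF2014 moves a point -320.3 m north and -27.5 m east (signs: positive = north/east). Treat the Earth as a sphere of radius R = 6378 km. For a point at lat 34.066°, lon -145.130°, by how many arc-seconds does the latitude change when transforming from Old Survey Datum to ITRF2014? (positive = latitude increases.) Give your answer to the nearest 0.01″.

On a sphere of radius R, 1 rad of latitude = R, so Δφ = ΔN / R = -320.3 / 6378000 = -5.0220e-05 rad = -10.359″.

Δφ = -10.36″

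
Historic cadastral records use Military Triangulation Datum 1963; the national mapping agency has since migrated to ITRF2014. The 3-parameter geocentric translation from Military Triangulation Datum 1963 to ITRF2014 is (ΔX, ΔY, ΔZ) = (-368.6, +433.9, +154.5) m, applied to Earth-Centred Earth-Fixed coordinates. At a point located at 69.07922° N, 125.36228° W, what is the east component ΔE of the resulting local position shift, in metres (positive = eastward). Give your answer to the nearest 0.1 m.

At φ = 69.07922°, λ = -125.36228°: sin φ = 0.934075, cos φ = 0.357077, sin λ = -0.815509, cos λ = -0.578744.
ΔE = −sin λ·ΔX + cos λ·ΔY = −(-0.815509)·(-368.6) + (-0.578744)·(433.9) = -551.71 m.

ΔE = -551.7 m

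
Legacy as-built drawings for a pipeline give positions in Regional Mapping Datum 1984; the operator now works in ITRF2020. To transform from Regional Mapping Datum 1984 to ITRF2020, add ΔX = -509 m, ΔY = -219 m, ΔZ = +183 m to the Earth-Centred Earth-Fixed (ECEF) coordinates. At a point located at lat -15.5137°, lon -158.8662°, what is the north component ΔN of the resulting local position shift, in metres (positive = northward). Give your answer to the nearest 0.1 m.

The local north axis is (−sin φ cos λ, −sin φ sin λ, cos φ), giving ΔN = 126.985 + 21.119 + 176.333 = 324.44 m.

ΔN = 324.4 m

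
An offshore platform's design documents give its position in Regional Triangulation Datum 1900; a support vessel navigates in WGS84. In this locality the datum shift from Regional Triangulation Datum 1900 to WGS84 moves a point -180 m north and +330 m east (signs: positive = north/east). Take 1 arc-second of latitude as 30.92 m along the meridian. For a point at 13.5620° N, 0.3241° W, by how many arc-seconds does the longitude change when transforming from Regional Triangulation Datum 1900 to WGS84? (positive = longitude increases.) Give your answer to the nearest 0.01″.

Δλ = 10.98″

At latitude 13.5620°, cos φ = 0.972117.
1″ of longitude at this latitude = 30.92 × cos φ = 30.0578 m, so Δλ = 330.0 / 30.0578 = 10.979″.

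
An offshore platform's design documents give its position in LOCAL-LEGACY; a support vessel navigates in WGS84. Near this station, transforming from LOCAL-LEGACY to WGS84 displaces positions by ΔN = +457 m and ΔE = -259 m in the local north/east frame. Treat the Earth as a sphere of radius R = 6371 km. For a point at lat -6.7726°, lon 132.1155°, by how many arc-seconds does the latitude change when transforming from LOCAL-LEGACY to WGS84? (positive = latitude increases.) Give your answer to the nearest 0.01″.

Δφ = 14.80″

On a sphere of radius R, 1 rad of latitude = R, so Δφ = ΔN / R = 457.0 / 6371000 = 7.1731e-05 rad = 14.796″.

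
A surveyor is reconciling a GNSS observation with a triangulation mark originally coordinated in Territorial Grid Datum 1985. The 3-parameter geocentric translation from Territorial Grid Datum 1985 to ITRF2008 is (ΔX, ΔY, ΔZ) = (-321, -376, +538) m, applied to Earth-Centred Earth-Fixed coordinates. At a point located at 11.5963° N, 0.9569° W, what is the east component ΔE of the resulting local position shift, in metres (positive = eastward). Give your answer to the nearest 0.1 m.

At φ = 11.5963°, λ = -0.9569°: sin φ = 0.201015, cos φ = 0.979588, sin λ = -0.016700, cos λ = 0.999861.
ΔE = −sin λ·ΔX + cos λ·ΔY = −(-0.016700)·(-321) + (0.999861)·(-376) = -381.31 m.

ΔE = -381.3 m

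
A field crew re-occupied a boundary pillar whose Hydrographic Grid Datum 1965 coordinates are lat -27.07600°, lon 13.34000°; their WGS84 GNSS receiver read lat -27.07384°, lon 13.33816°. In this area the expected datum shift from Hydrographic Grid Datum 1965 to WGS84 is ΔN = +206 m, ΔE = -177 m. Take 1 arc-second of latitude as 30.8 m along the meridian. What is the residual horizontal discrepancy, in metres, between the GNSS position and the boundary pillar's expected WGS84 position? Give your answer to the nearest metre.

34 m

Observed coordinate differences: Δφ = +0.00216°, Δλ = -0.00184°.
Converting to metres (1° lat = 110880 m, cos φ = 0.890404): observed ΔN = 239.5 m, observed ΔE = -181.7 m.
Subtracting the expected shift leaves a residual of 239.5 − (206) = 33.5 m north and -181.7 − (-177) = -4.7 m east.
Residual distance = √(33.5² + (-4.7)²) = 33.8 m.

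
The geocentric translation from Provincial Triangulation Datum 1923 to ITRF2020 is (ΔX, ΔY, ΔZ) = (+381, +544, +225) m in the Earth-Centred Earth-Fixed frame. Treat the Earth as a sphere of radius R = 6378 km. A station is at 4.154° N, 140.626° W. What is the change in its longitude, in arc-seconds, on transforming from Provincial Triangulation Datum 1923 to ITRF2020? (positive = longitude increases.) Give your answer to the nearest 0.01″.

Δλ = -5.80″

sin φ = 0.072437, cos φ = 0.997373, sin λ = -0.634380, cos λ = -0.773022.
East component: ΔE = −sin λ·ΔX + cos λ·ΔY = −(-0.634380)(381) + (-0.773022)(544) = -178.83 m.
1° of latitude spans πR/180 = 111317 m; at latitude φ, 1° of longitude spans that × cos φ = 111024.7 m, so Δλ = -178.83 / 111024.7 × 3600 = -5.798″.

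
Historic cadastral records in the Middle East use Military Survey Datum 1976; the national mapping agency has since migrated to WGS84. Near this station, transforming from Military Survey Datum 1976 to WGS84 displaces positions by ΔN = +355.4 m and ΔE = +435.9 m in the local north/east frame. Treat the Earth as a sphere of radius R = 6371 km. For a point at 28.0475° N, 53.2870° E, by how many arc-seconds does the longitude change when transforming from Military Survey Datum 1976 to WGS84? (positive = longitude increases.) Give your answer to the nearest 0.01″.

Δλ = 15.99″

At latitude 28.0475°, cos φ = 0.882558.
One radian of longitude at latitude φ spans R cos φ, so Δλ = ΔE / (R cos φ) = 435.9 / (6371000 × 0.882558) = 7.7524e-05 rad = 15.990″.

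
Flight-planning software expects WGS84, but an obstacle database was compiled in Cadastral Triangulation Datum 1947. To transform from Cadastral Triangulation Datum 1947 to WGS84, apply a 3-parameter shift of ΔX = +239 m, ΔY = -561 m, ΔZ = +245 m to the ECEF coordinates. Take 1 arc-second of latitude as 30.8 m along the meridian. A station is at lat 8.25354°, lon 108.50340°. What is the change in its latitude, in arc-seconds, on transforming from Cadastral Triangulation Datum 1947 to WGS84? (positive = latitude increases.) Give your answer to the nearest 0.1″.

sin φ = 0.143554, cos φ = 0.989643, sin λ = 0.948305, cos λ = -0.317361.
North component: ΔN = −sin φ cos λ·ΔX − sin φ sin λ·ΔY + cos φ·ΔZ = −(0.143554)(-0.317361)(239) − (0.143554)(0.948305)(-561) + (0.989643)(245) = 329.72 m.
1° of latitude spans 3600 × 30.80 = 110880 m, so Δφ = 329.72 / 110880 × 3600 = 10.705″.

Δφ = 10.7″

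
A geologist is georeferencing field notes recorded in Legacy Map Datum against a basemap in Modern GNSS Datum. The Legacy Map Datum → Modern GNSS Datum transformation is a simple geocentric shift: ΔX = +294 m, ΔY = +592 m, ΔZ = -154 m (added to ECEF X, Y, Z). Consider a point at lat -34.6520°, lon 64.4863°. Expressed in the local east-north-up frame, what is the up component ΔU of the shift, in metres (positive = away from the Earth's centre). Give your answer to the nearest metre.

ΔU = 631 m

The local up (radial) axis is (cos φ cos λ, cos φ sin λ, sin φ), giving ΔU = 104.172 + 439.501 + 87.563 = 631.24 m.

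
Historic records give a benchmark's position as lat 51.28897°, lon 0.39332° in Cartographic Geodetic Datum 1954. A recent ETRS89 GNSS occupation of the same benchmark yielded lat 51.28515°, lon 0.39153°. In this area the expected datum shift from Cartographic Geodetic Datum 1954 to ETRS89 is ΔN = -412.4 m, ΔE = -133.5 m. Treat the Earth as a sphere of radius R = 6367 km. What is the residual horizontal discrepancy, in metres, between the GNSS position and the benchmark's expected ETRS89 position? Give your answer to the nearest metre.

Observed coordinate differences: Δφ = -0.00382°, Δλ = -0.00179°.
Converting to metres (1° lat = 111125 m, cos φ = 0.625393): observed ΔN = -424.5 m, observed ΔE = -124.4 m.
Subtracting the expected shift leaves a residual of -424.5 − (-412.4) = -12.1 m north and -124.4 − (-133.5) = 9.1 m east.
Residual distance = √((-12.1)² + 9.1²) = 15.1 m.

15 m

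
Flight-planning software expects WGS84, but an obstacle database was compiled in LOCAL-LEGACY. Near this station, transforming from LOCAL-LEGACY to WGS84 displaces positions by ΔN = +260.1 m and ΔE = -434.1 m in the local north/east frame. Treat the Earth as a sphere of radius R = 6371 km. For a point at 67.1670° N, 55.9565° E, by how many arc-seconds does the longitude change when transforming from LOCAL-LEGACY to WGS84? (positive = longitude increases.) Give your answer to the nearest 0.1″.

Δλ = -36.2″

At latitude 67.1670°, cos φ = 0.388046.
One radian of longitude at latitude φ spans R cos φ, so Δλ = ΔE / (R cos φ) = -434.1 / (6371000 × 0.388046) = -1.7559e-04 rad = -36.218″.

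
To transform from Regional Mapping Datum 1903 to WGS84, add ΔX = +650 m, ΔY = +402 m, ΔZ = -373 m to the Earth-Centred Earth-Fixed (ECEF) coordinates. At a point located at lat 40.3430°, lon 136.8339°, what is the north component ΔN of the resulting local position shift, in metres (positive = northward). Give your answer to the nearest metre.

The local north axis is (−sin φ cos λ, −sin φ sin λ, cos φ), giving ΔN = 306.910 − 178.034 − 284.294 = -155.42 m.

ΔN = -155 m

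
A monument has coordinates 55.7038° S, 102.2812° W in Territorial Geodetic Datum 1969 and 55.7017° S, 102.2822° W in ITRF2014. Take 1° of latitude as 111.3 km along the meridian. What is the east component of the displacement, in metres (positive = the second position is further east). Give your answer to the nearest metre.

Δφ = -55.7017° − -55.7038° = +0.0021°; Δλ = -102.2822° − -102.2812° = -0.0010°.
ΔN = Δφ × 111300 = 233.7 m; ΔE = Δλ × 111300 × cos(-55.7038°) = -0.0010 × 111300 × 0.563471 = -62.7 m.

ΔE = -63 m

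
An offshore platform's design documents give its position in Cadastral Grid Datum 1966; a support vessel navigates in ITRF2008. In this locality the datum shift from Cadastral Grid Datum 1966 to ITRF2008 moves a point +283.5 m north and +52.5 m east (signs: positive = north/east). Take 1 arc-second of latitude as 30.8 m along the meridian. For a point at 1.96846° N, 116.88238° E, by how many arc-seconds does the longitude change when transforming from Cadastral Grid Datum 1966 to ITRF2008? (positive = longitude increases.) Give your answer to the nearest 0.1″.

At latitude 1.96846°, cos φ = 0.999410.
1″ of longitude at this latitude = 30.80 × cos φ = 30.7818 m, so Δλ = 52.5 / 30.7818 = 1.706″.

Δλ = 1.7″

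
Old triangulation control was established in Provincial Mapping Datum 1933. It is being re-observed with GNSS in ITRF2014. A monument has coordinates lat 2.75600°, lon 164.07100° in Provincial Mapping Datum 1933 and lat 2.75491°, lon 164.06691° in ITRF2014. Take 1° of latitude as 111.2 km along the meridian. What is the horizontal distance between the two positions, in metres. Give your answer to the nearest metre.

470 m

Δφ = 2.75491° − 2.75600° = -0.00109°; Δλ = 164.06691° − 164.07100° = -0.00409°.
ΔN = Δφ × 111200 = -121.2 m; ΔE = Δλ × 111200 × cos(2.75600°) = -0.00409 × 111200 × 0.998843 = -454.3 m.
Distance = √(ΔE² + ΔN²) = √((-454.3)² + (-121.2)²) = 470.2 m.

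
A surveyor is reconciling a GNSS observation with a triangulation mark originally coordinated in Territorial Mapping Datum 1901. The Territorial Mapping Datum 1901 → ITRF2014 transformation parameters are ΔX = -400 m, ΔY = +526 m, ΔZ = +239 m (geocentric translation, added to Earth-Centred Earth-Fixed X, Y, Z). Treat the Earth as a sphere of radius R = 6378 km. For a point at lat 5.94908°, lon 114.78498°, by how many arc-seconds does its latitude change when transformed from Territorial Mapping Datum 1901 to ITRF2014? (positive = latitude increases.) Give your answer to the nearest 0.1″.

Δφ = 5.5″

sin φ = 0.103645, cos φ = 0.994614, sin λ = 0.907887, cos λ = -0.419214.
North component: ΔN = −sin φ cos λ·ΔX − sin φ sin λ·ΔY + cos φ·ΔZ = −(0.103645)(-0.419214)(-400) − (0.103645)(0.907887)(526) + (0.994614)(239) = 170.84 m.
1° of latitude spans πR/180 = 111317 m, so Δφ = 170.84 / 111317 × 3600 = 5.525″.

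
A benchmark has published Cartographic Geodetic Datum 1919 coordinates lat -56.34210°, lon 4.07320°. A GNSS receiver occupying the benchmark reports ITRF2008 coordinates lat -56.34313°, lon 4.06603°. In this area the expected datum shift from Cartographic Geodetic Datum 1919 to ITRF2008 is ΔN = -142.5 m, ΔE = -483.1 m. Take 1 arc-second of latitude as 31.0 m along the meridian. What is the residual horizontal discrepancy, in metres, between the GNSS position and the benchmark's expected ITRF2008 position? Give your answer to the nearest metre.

48 m

Observed coordinate differences: Δφ = -0.00103°, Δλ = -0.00717°.
Converting to metres (1° lat = 111600 m, cos φ = 0.554233): observed ΔN = -114.9 m, observed ΔE = -443.5 m.
Subtracting the expected shift leaves a residual of -114.9 − (-142.5) = 27.6 m north and -443.5 − (-483.1) = 39.6 m east.
Residual distance = √(27.6² + 39.6²) = 48.3 m.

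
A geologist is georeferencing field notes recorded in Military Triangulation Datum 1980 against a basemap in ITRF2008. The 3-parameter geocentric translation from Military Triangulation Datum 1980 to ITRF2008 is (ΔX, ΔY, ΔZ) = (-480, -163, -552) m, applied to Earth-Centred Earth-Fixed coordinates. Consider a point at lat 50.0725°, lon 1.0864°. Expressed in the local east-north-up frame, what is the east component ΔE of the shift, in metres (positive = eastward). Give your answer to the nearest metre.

ΔE = -154 m

The local east axis at (φ, λ) is (−sin λ, cos λ, 0), so ΔE = −sin(1.0864°)·(-480) + cos(1.0864°)·(-163) = -153.87 m.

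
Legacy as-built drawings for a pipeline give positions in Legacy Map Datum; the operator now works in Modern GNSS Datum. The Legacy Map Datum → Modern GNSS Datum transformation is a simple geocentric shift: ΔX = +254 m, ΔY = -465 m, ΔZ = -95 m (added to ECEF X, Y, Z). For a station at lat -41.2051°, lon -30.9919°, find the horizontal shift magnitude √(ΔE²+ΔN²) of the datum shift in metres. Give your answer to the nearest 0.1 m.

At φ = -41.2051°, λ = -30.9919°: sin φ = -0.658756, cos φ = 0.752356, sin λ = -0.514917, cos λ = 0.857240.
ΔE = −sin λ·ΔX + cos λ·ΔY = −(-0.514917)·(254) + (0.857240)·(-465) = -267.83 m.
ΔN = −sin φ cos λ·ΔX − sin φ sin λ·ΔY + cos φ·ΔZ = −(-0.658756)(0.857240)(254) − (-0.658756)(-0.514917)(-465) + (0.752356)(-95) = 229.69 m.
Horizontal magnitude = √(ΔE² + ΔN²) = √((-267.83)² + 229.69²) = 352.83 m.

352.8 m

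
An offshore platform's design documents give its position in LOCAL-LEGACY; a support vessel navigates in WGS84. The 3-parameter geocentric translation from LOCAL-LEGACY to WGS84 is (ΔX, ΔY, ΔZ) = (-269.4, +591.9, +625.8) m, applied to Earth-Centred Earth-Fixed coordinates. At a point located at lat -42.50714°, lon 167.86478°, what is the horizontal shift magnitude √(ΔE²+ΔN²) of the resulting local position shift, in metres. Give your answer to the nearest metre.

892 m

At φ = -42.50714°, λ = 167.86478°: sin φ = -0.675682, cos φ = 0.737193, sin λ = 0.210220, cos λ = -0.977654.
ΔE = −sin λ·ΔX + cos λ·ΔY = −(0.210220)·(-269.4) + (-0.977654)·(591.9) = -522.04 m.
ΔN = −sin φ cos λ·ΔX − sin φ sin λ·ΔY + cos φ·ΔZ = −(-0.675682)(-0.977654)(-269.4) − (-0.675682)(0.210220)(591.9) + (0.737193)(625.8) = 723.37 m.
Horizontal magnitude = √(ΔE² + ΔN²) = √((-522.04)² + 723.37²) = 892.07 m.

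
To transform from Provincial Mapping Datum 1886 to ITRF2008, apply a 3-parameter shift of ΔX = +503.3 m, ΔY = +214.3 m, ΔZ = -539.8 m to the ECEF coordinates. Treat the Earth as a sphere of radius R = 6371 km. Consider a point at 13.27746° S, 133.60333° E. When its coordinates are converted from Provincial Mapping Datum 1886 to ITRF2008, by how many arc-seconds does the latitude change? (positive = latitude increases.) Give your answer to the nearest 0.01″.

sin φ = -0.229667, cos φ = 0.973269, sin λ = 0.724132, cos λ = -0.689662.
North component: ΔN = −sin φ cos λ·ΔX − sin φ sin λ·ΔY + cos φ·ΔZ = −(-0.229667)(-0.689662)(503.3) − (-0.229667)(0.724132)(214.3) + (0.973269)(-539.8) = -569.45 m.
1° of latitude spans πR/180 = 111195 m, so Δφ = -569.45 / 111195 × 3600 = -18.436″.

Δφ = -18.44″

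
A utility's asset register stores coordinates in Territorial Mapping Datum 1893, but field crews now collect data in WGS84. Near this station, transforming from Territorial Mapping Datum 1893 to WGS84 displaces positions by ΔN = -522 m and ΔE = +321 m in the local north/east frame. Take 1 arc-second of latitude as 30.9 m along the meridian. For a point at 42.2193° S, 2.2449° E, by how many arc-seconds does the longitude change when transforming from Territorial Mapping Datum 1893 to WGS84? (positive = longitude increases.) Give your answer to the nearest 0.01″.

Δλ = 14.03″

At latitude -42.2193°, cos φ = 0.740578.
1″ of longitude at this latitude = 30.90 × cos φ = 22.8839 m, so Δλ = 321.0 / 22.8839 = 14.027″.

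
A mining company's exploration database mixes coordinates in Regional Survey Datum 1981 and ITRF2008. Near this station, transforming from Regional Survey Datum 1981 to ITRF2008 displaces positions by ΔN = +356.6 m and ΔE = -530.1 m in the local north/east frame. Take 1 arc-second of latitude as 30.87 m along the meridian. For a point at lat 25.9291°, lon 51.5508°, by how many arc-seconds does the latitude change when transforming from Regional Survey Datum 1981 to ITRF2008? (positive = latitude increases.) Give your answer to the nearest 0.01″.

1″ of latitude = 30.87 m, so Δφ = 356.6 / 30.87 = 11.552″.

Δφ = 11.55″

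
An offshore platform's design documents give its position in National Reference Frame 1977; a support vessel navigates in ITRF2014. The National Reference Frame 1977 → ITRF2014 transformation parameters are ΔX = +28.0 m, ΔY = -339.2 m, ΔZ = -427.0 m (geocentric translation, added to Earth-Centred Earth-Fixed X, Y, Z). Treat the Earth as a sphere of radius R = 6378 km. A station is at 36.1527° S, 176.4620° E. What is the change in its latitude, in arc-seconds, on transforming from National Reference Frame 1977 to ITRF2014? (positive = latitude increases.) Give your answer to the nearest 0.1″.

sin φ = -0.589939, cos φ = 0.807448, sin λ = 0.061711, cos λ = -0.998094.
North component: ΔN = −sin φ cos λ·ΔX − sin φ sin λ·ΔY + cos φ·ΔZ = −(-0.589939)(-0.998094)(28.0) − (-0.589939)(0.061711)(-339.2) + (0.807448)(-427.0) = -373.62 m.
1° of latitude spans πR/180 = 111317 m, so Δφ = -373.62 / 111317 × 3600 = -12.083″.

Δφ = -12.1″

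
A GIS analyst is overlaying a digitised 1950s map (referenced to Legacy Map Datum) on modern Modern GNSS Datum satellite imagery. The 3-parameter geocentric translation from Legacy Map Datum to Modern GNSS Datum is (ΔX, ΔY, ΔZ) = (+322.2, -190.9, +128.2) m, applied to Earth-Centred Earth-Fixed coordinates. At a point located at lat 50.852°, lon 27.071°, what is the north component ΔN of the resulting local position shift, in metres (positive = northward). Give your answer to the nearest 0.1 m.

ΔN = -74.2 m

The local north axis is (−sin φ cos λ, −sin φ sin λ, cos φ), giving ΔN = -222.497 + 67.375 + 80.936 = -74.19 m.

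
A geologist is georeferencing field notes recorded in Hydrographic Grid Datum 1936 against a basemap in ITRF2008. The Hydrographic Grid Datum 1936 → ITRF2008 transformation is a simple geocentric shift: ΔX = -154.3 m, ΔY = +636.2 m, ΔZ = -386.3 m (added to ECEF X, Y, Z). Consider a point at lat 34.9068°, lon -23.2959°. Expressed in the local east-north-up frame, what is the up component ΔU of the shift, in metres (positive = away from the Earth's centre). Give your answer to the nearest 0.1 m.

ΔU = -543.6 m

The local up (radial) axis is (cos φ cos λ, cos φ sin λ, sin φ), giving ΔU = -116.223 − 206.337 − 221.058 = -543.62 m.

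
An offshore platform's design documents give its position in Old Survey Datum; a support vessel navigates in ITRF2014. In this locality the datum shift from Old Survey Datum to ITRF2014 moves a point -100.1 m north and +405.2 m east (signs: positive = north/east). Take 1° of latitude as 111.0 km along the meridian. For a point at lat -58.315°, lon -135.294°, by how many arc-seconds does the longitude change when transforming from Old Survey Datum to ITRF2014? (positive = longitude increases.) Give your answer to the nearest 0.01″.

At latitude -58.315°, cos φ = 0.525249.
1° of longitude at this latitude = 111.0 × cos φ = 58.30 km, so Δλ = 405.2 / 58302.6 = 0.0069499° = 25.020″.

Δλ = 25.02″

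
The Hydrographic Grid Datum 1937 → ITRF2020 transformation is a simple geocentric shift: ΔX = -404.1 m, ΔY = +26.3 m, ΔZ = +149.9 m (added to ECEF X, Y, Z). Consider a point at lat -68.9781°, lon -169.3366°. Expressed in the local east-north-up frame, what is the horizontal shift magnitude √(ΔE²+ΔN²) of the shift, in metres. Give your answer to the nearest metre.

At φ = -68.9781°, λ = -169.3366°: sin φ = -0.933443, cos φ = 0.358725, sin λ = -0.185039, cos λ = -0.982731.
ΔE = −sin λ·ΔX + cos λ·ΔY = −(-0.185039)·(-404.1) + (-0.982731)·(26.3) = -100.62 m.
ΔN = −sin φ cos λ·ΔX − sin φ sin λ·ΔY + cos φ·ΔZ = −(-0.933443)(-0.982731)(-404.1) − (-0.933443)(-0.185039)(26.3) + (0.358725)(149.9) = 419.92 m.
Horizontal magnitude = √(ΔE² + ΔN²) = √((-100.62)² + 419.92²) = 431.81 m.

432 m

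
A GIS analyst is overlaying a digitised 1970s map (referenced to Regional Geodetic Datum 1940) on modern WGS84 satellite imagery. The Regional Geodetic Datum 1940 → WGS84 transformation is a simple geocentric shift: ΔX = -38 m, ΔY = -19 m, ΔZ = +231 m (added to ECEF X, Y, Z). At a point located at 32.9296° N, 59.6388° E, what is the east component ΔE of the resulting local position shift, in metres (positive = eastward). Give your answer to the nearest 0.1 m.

The local east axis at (φ, λ) is (−sin λ, cos λ, 0), so ΔE = −sin(59.6388°)·(-38) + cos(59.6388°)·(-19) = 23.18 m.

ΔE = 23.2 m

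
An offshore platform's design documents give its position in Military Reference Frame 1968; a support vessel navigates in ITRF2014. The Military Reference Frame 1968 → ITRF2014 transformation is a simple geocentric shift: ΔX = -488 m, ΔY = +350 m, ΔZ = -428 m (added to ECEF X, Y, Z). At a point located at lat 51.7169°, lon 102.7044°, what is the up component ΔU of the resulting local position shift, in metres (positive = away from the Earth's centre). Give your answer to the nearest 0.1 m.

At φ = 51.7169°, λ = 102.7044°: sin φ = 0.784959, cos φ = 0.619548, sin λ = 0.975518, cos λ = -0.219921.
ΔU = cos φ cos λ·ΔX + cos φ sin λ·ΔY + sin φ·ΔZ = (0.619548)(-0.219921)(-488) + (0.619548)(0.975518)(350) + (0.784959)(-428) = -57.94 m.

ΔU = -57.9 m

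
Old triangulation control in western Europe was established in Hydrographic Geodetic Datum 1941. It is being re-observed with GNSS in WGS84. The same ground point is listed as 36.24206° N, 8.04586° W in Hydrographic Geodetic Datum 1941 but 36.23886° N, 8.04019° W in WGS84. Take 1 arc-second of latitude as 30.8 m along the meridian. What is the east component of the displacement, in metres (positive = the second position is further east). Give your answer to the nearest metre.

Δφ = 36.23886° − 36.24206° = -0.00320°; Δλ = -8.04019° − -8.04586° = +0.00567°.
1° of latitude = 3600 × 30.80 = 110880 m.
ΔN = Δφ × 110880 = -354.8 m; ΔE = Δλ × 110880 × cos(36.24206°) = +0.00567 × 110880 × 0.806527 = 507.1 m.

ΔE = 507 m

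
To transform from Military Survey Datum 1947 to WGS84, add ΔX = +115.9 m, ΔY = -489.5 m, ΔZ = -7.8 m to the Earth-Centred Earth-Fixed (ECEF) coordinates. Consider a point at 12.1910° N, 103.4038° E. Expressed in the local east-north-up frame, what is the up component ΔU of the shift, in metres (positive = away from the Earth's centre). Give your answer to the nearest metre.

ΔU = -493 m

At φ = 12.1910°, λ = 103.4038°: sin φ = 0.211171, cos φ = 0.977449, sin λ = 0.972761, cos λ = -0.231812.
ΔU = cos φ cos λ·ΔX + cos φ sin λ·ΔY + sin φ·ΔZ = (0.977449)(-0.231812)(115.9) + (0.977449)(0.972761)(-489.5) + (0.211171)(-7.8) = -493.34 m.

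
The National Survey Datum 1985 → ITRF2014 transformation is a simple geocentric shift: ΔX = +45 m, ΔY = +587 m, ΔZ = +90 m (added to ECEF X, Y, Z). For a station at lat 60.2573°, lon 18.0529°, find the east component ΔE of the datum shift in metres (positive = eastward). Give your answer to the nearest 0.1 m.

The local east axis at (φ, λ) is (−sin λ, cos λ, 0), so ΔE = −sin(18.0529°)·45 + cos(18.0529°)·587 = 544.16 m.

ΔE = 544.2 m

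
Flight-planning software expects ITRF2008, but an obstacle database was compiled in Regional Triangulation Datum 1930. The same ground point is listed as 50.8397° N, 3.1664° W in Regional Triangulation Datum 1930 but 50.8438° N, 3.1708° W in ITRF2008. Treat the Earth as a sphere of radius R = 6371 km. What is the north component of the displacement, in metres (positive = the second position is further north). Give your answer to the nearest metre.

Δφ = 50.8438° − 50.8397° = +0.0041°; Δλ = -3.1708° − -3.1664° = -0.0044°.
1° along a meridian = πR/180 = 111195 m.
ΔN = Δφ × 111195 = 455.9 m; ΔE = Δλ × 111195 × cos(50.8397°) = -0.0044 × 111195 × 0.631492 = -309.0 m.

ΔN = 456 m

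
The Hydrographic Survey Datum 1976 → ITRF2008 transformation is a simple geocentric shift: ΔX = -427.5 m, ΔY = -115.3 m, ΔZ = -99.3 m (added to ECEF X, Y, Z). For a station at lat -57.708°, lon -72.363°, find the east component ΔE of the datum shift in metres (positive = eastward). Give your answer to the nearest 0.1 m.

The local east axis at (φ, λ) is (−sin λ, cos λ, 0), so ΔE = −sin(-72.363°)·(-427.5) + cos(-72.363°)·(-115.3) = -442.34 m.

ΔE = -442.3 m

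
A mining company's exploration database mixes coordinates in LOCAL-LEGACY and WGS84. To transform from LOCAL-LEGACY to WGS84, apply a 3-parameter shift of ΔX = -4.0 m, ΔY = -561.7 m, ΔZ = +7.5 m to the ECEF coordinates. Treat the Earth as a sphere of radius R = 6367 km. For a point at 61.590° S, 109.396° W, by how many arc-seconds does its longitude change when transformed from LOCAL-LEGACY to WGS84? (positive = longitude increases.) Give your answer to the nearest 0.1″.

sin φ = -0.879566, cos φ = 0.475778, sin λ = -0.943246, cos λ = -0.332095.
East component: ΔE = −sin λ·ΔX + cos λ·ΔY = −(-0.943246)(-4.0) + (-0.332095)(-561.7) = 182.76 m.
1° of latitude spans πR/180 = 111125 m; at latitude φ, 1° of longitude spans that × cos φ = 52870.9 m, so Δλ = 182.76 / 52870.9 × 3600 = 12.445″.

Δλ = 12.4″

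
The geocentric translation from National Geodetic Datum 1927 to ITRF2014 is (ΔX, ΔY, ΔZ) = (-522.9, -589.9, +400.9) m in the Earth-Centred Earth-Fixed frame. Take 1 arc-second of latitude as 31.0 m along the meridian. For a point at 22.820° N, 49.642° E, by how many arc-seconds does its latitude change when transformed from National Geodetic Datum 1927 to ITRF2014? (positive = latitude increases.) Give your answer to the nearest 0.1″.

sin φ = 0.387837, cos φ = 0.921728, sin λ = 0.762013, cos λ = 0.647561.
North component: ΔN = −sin φ cos λ·ΔX − sin φ sin λ·ΔY + cos φ·ΔZ = −(0.387837)(0.647561)(-522.9) − (0.387837)(0.762013)(-589.9) + (0.921728)(400.9) = 675.18 m.
1° of latitude spans 3600 × 31.00 = 111600 m, so Δφ = 675.18 / 111600 × 3600 = 21.780″.

Δφ = 21.8″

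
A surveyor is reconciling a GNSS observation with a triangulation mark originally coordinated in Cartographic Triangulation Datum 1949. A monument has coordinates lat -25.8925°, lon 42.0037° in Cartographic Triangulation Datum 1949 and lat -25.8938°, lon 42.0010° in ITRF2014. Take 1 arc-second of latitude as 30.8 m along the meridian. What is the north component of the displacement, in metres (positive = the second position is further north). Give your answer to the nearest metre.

ΔN = -144 m

Δφ = -25.8938° − -25.8925° = -0.0013°; Δλ = 42.0010° − 42.0037° = -0.0027°.
1° of latitude = 3600 × 30.80 = 110880 m.
ΔN = Δφ × 110880 = -144.1 m; ΔE = Δλ × 110880 × cos(-25.8925°) = -0.0027 × 110880 × 0.899615 = -269.3 m.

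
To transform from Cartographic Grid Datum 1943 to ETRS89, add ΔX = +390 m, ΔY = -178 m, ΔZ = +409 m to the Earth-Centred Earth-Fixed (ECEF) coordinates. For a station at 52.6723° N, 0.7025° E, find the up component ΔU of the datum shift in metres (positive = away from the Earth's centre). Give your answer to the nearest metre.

ΔU = 560 m

At φ = 52.6723°, λ = 0.7025°: sin φ = 0.795180, cos φ = 0.606373, sin λ = 0.012261, cos λ = 0.999925.
ΔU = cos φ cos λ·ΔX + cos φ sin λ·ΔY + sin φ·ΔZ = (0.606373)(0.999925)(390) + (0.606373)(0.012261)(-178) + (0.795180)(409) = 560.37 m.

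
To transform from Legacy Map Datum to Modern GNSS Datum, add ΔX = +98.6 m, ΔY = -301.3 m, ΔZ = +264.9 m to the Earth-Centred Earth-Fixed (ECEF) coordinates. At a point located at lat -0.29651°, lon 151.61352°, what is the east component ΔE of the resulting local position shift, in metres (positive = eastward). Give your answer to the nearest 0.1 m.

At φ = -0.29651°, λ = 151.61352°: sin φ = -0.005175, cos φ = 0.999987, sin λ = 0.475417, cos λ = -0.879761.
ΔE = −sin λ·ΔX + cos λ·ΔY = −(0.475417)·(98.6) + (-0.879761)·(-301.3) = 218.20 m.

ΔE = 218.2 m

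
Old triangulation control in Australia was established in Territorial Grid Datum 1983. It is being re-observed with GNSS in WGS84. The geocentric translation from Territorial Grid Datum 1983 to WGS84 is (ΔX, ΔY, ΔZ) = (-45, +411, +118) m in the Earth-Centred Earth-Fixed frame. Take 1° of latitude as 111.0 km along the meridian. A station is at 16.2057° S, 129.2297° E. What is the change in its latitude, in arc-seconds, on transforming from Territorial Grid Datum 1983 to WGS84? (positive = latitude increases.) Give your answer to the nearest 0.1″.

Δφ = 6.8″

sin φ = -0.279087, cos φ = 0.960266, sin λ = 0.774617, cos λ = -0.632431.
North component: ΔN = −sin φ cos λ·ΔX − sin φ sin λ·ΔY + cos φ·ΔZ = −(-0.279087)(-0.632431)(-45) − (-0.279087)(0.774617)(411) + (0.960266)(118) = 210.11 m.
1° of latitude spans 111000 m, so Δφ = 210.11 / 111000 × 3600 = 6.814″.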